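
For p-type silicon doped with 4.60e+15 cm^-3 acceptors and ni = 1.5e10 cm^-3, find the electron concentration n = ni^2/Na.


Step 1: Majority hole concentration p ≈ Na = 4.60e+15 cm^-3
Step 2: n = ni^2 / Na = (1.5e10)^2 / 4.60e+15
Step 3: n = 4.89e+04 cm^-3

4.89e+04


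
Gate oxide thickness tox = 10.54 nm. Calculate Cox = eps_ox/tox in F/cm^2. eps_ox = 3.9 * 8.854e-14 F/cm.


Step 1: eps_ox = 3.9 * 8.854e-14 = 3.45306e-13 F/cm
Step 2: tox in cm = 10.54 nm * 1e-7 = 1.0540e-06 cm
Step 3: Cox = 3.45306e-13 / 1.0540e-06 = 3.28e-07 F/cm^2

3.28e-07


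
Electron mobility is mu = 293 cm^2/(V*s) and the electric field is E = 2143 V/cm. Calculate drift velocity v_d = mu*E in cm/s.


Step 1: v_d = mu * E
Step 2: v_d = 293 * 2143 = 627899
Step 3: v_d = 6.28e+05 cm/s

6.28e+05


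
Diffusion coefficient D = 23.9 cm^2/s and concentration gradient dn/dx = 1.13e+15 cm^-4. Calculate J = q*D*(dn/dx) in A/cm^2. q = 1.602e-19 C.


Step 1: J = q * D * (dn/dx)
Step 2: J = 1.602e-19 * 23.9 * 1.13e+15
Step 3: J = 4.33e-03 A/cm^2

4.33e-03


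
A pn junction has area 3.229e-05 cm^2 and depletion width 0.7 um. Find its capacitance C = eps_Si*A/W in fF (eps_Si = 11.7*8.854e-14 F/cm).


Step 1: eps_Si = 11.7 * 8.854e-14 = 1.035918e-12 F/cm
Step 2: W in cm = 0.7 * 1e-4 = 7.00e-05 cm
Step 3: C = 1.035918e-12 * 3.229e-05 / 7.00e-05 = 4.778542e-13 F
Step 4: C = 477.85 fF

477.85


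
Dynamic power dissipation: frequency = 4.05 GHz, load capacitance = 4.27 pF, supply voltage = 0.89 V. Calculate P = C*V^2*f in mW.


Step 1: V^2 = 0.89^2 = 0.7921 V^2
Step 2: P = C*V^2*f = 4.27e-12 F * 0.7921 * 4.05e9 Hz
Step 3: P = 1.369818135e-02 W
Step 4: P = 13.698 mW

13.698


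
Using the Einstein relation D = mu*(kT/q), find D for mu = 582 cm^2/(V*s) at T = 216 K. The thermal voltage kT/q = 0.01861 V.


Step 1: D = mu * (kT/q)
Step 2: D = 582 * 0.01861
Step 3: D = 10.83 cm^2/s

10.83


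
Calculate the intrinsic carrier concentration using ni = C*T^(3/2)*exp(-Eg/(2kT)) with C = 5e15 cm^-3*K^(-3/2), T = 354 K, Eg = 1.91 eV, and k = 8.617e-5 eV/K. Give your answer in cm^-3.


Step 1: Compute kT = 8.617e-5 * 354 = 0.03050418 eV
Step 2: Exponent = -Eg/(2kT) = -1.91/(2*0.03050418) = -31.30718
Step 3: T^(3/2) = 354^1.5 = 6660.47
Step 4: ni = 5e15 * 6660.47 * exp(-31.30718) = 8.43e+05 cm^-3

8.43e+05


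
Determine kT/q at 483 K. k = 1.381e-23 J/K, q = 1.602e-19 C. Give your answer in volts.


Step 1: kT = 1.381e-23 * 483 = 6.67023e-21 J
Step 2: Vt = kT/q = 6.67023e-21 / 1.602e-19
Step 3: Vt = 0.04164 V

0.04164


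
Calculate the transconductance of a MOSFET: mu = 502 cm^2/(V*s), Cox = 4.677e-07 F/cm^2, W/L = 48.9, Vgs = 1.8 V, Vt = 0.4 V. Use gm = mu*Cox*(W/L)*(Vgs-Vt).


Step 1: Vov = Vgs - Vt = 1.8 - 0.4 = 1.4 V
Step 2: gm = mu * Cox * (W/L) * Vov
Step 3: gm = 502 * 4.677e-07 * 48.9 * 1.4 = 1.61e-02 S

1.61e-02


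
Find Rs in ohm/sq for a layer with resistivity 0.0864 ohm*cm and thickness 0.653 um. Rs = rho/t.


Step 1: Convert thickness to cm: t = 0.653 um = 6.5300e-05 cm
Step 2: Rs = rho / t = 0.0864 / 6.5300e-05
Step 3: Rs = 1323.1 ohm/sq

1323.1


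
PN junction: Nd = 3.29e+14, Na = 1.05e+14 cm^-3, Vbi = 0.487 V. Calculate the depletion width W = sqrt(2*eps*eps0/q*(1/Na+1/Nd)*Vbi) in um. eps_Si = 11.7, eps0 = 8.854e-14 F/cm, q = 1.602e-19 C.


Step 1: 1/Na + 1/Nd = 1/1.05e+14 + 1/3.29e+14 = 1.25633e-14
Step 2: 2*eps*eps0/q = 2*11.7*8.854e-14/1.602e-19 = 1.293281e+07
Step 3: W^2 = 1.293281e+07 * 1.25633e-14 * 0.487 = 7.91272e-08
Step 4: W = sqrt(7.91272e-08) = 2.813e-04 cm = 2.813 um

2.813


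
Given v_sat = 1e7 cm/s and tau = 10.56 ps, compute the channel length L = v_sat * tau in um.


Step 1: tau in seconds = 10.56 ps * 1e-12 = 1.0560e-11 s
Step 2: L = v_sat * tau = 1e7 * 1.0560e-11 = 1.0560e-04 cm
Step 3: L in um = 1.0560e-04 * 1e4 = 1.056 um

1.056


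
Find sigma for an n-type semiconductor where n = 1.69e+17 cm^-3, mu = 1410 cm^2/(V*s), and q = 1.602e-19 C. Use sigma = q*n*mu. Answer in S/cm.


Step 1: sigma = q * n * mu
Step 2: sigma = 1.602e-19 * 1.69e+17 * 1410
Step 3: sigma = 3.817e+01 S/cm

3.817e+01


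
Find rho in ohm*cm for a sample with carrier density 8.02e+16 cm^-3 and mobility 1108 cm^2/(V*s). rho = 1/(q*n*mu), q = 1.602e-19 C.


Step 1: sigma = q * n * mu = 1.602e-19 * 8.02e+16 * 1108 = 1.42356e+01 S/cm
Step 2: rho = 1 / sigma = 1 / 1.42356e+01 = 0.07025 ohm*cm

0.07025


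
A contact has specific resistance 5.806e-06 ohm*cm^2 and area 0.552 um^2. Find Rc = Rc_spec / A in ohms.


Step 1: Convert area to cm^2: 0.552 um^2 = 5.5200e-09 cm^2
Step 2: Rc = Rc_spec / A = 5.806e-06 / 5.5200e-09
Step 3: Rc = 1.05e+03 ohms

1.05e+03


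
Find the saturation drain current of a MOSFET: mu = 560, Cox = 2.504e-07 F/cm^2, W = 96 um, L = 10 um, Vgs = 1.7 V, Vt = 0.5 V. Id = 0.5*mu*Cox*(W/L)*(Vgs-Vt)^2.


Step 1: Overdrive voltage Vov = Vgs - Vt = 1.7 - 0.5 = 1.2 V
Step 2: W/L = 96/10 = 9.6
Step 3: Id = 0.5 * 560 * 2.504e-07 * 9.6 * 1.2^2
Step 4: Id = 9.69e-04 A

9.69e-04


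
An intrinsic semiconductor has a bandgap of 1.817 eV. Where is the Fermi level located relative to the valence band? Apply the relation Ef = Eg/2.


Step 1: For an intrinsic semiconductor, the Fermi level sits at midgap.
Step 2: Ef = Eg / 2 = 1.817 / 2 = 0.9085 eV

0.9085


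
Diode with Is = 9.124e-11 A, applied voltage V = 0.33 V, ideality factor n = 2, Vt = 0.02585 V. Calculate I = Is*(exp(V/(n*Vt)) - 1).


Step 1: V/(n*Vt) = 0.33/(2*0.02585) = 6.3830
Step 2: exp(6.3830) = 5.9170e+02
Step 3: I = 9.124e-11 * (5.9170e+02 - 1) = 5.39e-08 A

5.39e-08


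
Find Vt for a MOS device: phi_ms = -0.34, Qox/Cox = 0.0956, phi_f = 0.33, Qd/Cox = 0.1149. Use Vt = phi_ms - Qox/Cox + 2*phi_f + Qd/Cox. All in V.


Step 1: Vt = phi_ms - Qox/Cox + 2*phi_f + Qd/Cox
Step 2: Vt = -0.34 - 0.0956 + 2*0.33 + 0.1149
Step 3: Vt = -0.34 - 0.0956 + 0.66 + 0.1149
Step 4: Vt = 0.3393 V

0.3393


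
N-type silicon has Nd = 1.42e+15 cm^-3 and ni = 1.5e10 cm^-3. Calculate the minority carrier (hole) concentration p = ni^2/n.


Step 1: Since Nd >> ni, n ≈ Nd = 1.42e+15 cm^-3
Step 2: p = ni^2 / n = (1.5e10)^2 / 1.42e+15
Step 3: p = 2.25e20 / 1.42e+15 = 1.58e+05 cm^-3

1.58e+05


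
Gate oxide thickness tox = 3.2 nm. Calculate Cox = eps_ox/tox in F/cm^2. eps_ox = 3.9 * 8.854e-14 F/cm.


Step 1: eps_ox = 3.9 * 8.854e-14 = 3.45306e-13 F/cm
Step 2: tox in cm = 3.2 nm * 1e-7 = 3.2000e-07 cm
Step 3: Cox = 3.45306e-13 / 3.2000e-07 = 1.08e-06 F/cm^2

1.08e-06


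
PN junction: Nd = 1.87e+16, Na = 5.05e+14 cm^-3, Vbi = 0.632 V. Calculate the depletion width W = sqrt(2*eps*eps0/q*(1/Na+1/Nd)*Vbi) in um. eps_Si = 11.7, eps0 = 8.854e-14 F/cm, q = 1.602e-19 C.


Step 1: 1/Na + 1/Nd = 1/5.05e+14 + 1/1.87e+16 = 2.03367e-15
Step 2: 2*eps*eps0/q = 2*11.7*8.854e-14/1.602e-19 = 1.293281e+07
Step 3: W^2 = 1.293281e+07 * 2.03367e-15 * 0.632 = 1.66223e-08
Step 4: W = sqrt(1.66223e-08) = 1.289e-04 cm = 1.289 um

1.289


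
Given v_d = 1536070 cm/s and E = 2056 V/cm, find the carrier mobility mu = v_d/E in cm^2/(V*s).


Step 1: mu = v_d / E
Step 2: mu = 1536070 / 2056
Step 3: mu = 747.12 cm^2/(V*s)

747.12


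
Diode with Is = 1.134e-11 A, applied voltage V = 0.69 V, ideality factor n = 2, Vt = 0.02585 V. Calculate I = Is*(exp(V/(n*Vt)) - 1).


Step 1: V/(n*Vt) = 0.69/(2*0.02585) = 13.3462
Step 2: exp(13.3462) = 6.2543e+05
Step 3: I = 1.134e-11 * (6.2543e+05 - 1) = 7.09e-06 A

7.09e-06


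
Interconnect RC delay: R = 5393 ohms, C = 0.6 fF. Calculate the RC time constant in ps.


Step 1: tau = R * C
Step 2: tau = 5393 * 0.6 fF = 5393 * 6.0e-16 F
Step 3: tau = 3.2358e-12 s = 3.2358 ps

3.2358


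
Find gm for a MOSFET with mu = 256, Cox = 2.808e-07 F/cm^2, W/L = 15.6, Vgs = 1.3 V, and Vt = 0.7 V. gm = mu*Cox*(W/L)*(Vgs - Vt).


Step 1: Vov = Vgs - Vt = 1.3 - 0.7 = 0.6 V
Step 2: gm = mu * Cox * (W/L) * Vov
Step 3: gm = 256 * 2.808e-07 * 15.6 * 0.6 = 6.73e-04 S

6.73e-04


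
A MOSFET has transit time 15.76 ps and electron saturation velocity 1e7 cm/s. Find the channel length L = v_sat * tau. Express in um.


Step 1: tau in seconds = 15.76 ps * 1e-12 = 1.5760e-11 s
Step 2: L = v_sat * tau = 1e7 * 1.5760e-11 = 1.5760e-04 cm
Step 3: L in um = 1.5760e-04 * 1e4 = 1.576 um

1.576


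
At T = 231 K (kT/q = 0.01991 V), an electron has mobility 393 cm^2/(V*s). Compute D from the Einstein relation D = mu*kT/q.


Step 1: D = mu * (kT/q)
Step 2: D = 393 * 0.01991
Step 3: D = 7.82 cm^2/s

7.82


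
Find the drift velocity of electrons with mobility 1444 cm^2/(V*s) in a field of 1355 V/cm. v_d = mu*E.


Step 1: v_d = mu * E
Step 2: v_d = 1444 * 1355 = 1956620
Step 3: v_d = 1.96e+06 cm/s

1.96e+06


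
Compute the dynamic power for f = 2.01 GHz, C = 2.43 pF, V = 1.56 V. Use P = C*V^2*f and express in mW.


Step 1: V^2 = 1.56^2 = 2.4336 V^2
Step 2: P = C*V^2*f = 2.43e-12 F * 2.4336 * 2.01e9 Hz
Step 3: P = 1.188643248e-02 W
Step 4: P = 11.886 mW

11.886


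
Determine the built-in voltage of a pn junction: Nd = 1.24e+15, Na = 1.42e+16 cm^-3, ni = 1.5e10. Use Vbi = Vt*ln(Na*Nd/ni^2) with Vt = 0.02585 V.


Step 1: Compute Na*Nd/ni^2 = 1.42e+16 * 1.24e+15 / (1.5e10)^2 = 7.8258e+10
Step 2: ln(7.8258e+10) = 25.0833
Step 3: Vbi = 0.02585 * 25.0833 = 0.648 V

0.648


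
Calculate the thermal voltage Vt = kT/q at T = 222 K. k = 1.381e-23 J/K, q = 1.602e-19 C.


Step 1: kT = 1.381e-23 * 222 = 3.06582e-21 J
Step 2: Vt = kT/q = 3.06582e-21 / 1.602e-19
Step 3: Vt = 0.01914 V

0.01914


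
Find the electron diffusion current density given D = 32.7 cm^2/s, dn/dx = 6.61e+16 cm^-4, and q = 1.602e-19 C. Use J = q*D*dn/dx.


Step 1: J = q * D * (dn/dx)
Step 2: J = 1.602e-19 * 32.7 * 6.61e+16
Step 3: J = 3.46e-01 A/cm^2

3.46e-01


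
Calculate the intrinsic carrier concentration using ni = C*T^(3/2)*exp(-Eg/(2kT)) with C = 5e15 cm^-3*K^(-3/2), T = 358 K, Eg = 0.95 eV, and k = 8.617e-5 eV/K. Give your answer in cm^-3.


Step 1: Compute kT = 8.617e-5 * 358 = 0.03084886 eV
Step 2: Exponent = -Eg/(2kT) = -0.95/(2*0.03084886) = -15.39765
Step 3: T^(3/2) = 358^1.5 = 6773.68
Step 4: ni = 5e15 * 6773.68 * exp(-15.39765) = 6.96e+12 cm^-3

6.96e+12


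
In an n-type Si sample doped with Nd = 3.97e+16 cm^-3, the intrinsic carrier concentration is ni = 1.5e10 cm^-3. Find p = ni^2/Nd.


Step 1: Since Nd >> ni, n ≈ Nd = 3.97e+16 cm^-3
Step 2: p = ni^2 / n = (1.5e10)^2 / 3.97e+16
Step 3: p = 2.25e20 / 3.97e+16 = 5.67e+03 cm^-3

5.67e+03


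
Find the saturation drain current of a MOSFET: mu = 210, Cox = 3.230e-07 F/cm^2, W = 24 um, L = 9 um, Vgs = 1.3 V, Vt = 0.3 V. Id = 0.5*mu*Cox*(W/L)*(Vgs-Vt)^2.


Step 1: Overdrive voltage Vov = Vgs - Vt = 1.3 - 0.3 = 1.0 V
Step 2: W/L = 24/9 = 2.66667
Step 3: Id = 0.5 * 210 * 3.230e-07 * 2.66667 * 1.0^2
Step 4: Id = 9.04e-05 A

9.04e-05


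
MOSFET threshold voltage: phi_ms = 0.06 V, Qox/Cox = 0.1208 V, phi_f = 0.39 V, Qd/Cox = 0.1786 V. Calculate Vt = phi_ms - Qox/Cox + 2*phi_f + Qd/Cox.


Step 1: Vt = phi_ms - Qox/Cox + 2*phi_f + Qd/Cox
Step 2: Vt = 0.06 - 0.1208 + 2*0.39 + 0.1786
Step 3: Vt = 0.06 - 0.1208 + 0.78 + 0.1786
Step 4: Vt = 0.8978 V

0.8978


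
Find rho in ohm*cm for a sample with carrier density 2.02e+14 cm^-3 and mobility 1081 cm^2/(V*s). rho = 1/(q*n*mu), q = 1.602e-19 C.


Step 1: sigma = q * n * mu = 1.602e-19 * 2.02e+14 * 1081 = 3.49816e-02 S/cm
Step 2: rho = 1 / sigma = 1 / 3.49816e-02 = 28.59 ohm*cm

28.59


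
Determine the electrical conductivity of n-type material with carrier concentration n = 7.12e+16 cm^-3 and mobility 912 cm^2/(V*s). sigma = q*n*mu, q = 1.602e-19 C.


Step 1: sigma = q * n * mu
Step 2: sigma = 1.602e-19 * 7.12e+16 * 912
Step 3: sigma = 1.040e+01 S/cm

1.040e+01


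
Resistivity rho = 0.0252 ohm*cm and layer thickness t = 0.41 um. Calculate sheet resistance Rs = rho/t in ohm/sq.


Step 1: Convert thickness to cm: t = 0.41 um = 4.1000e-05 cm
Step 2: Rs = rho / t = 0.0252 / 4.1000e-05
Step 3: Rs = 614.6 ohm/sq

614.6


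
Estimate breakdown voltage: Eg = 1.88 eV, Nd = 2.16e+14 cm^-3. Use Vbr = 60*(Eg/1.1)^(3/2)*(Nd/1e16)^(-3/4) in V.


Step 1: Eg/1.1 = 1.88/1.1 = 1.709091
Step 2: (Eg/1.1)^1.5 = 1.709091^1.5 = 2.234332
Step 3: (Nd/1e16)^(-0.75) = (0.0216)^(-0.75) = 17.748420
Step 4: Vbr = 60 * 2.234332 * 17.748420 = 2379.4 V

2379.4


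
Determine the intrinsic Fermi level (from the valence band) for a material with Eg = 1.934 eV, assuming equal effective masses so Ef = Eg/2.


Step 1: For an intrinsic semiconductor, the Fermi level sits at midgap.
Step 2: Ef = Eg / 2 = 1.934 / 2 = 0.967 eV

0.967


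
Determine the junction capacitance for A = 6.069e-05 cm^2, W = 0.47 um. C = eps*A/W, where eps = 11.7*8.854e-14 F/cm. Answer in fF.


Step 1: eps_Si = 11.7 * 8.854e-14 = 1.035918e-12 F/cm
Step 2: W in cm = 0.47 * 1e-4 = 4.70e-05 cm
Step 3: C = 1.035918e-12 * 6.069e-05 / 4.70e-05 = 1.337657e-12 F
Step 4: C = 1337.66 fF

1337.66


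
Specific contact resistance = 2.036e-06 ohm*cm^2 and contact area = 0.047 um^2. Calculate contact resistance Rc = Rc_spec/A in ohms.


Step 1: Convert area to cm^2: 0.047 um^2 = 4.7000e-10 cm^2
Step 2: Rc = Rc_spec / A = 2.036e-06 / 4.7000e-10
Step 3: Rc = 4.33e+03 ohms

4.33e+03


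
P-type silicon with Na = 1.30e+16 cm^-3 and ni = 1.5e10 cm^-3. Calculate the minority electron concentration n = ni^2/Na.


Step 1: Majority hole concentration p ≈ Na = 1.30e+16 cm^-3
Step 2: n = ni^2 / Na = (1.5e10)^2 / 1.30e+16
Step 3: n = 1.73e+04 cm^-3

1.73e+04


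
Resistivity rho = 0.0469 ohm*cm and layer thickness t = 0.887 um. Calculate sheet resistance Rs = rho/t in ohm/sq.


Step 1: Convert thickness to cm: t = 0.887 um = 8.8700e-05 cm
Step 2: Rs = rho / t = 0.0469 / 8.8700e-05
Step 3: Rs = 528.7 ohm/sq

528.7


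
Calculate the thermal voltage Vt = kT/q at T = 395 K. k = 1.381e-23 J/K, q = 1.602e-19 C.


Step 1: kT = 1.381e-23 * 395 = 5.45495e-21 J
Step 2: Vt = kT/q = 5.45495e-21 / 1.602e-19
Step 3: Vt = 0.03405 V

0.03405


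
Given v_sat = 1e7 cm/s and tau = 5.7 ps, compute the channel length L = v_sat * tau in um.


Step 1: tau in seconds = 5.7 ps * 1e-12 = 5.7000e-12 s
Step 2: L = v_sat * tau = 1e7 * 5.7000e-12 = 5.7000e-05 cm
Step 3: L in um = 5.7000e-05 * 1e4 = 0.57 um

0.57


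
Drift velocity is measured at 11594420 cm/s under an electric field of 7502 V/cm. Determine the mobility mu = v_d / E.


Step 1: mu = v_d / E
Step 2: mu = 11594420 / 7502
Step 3: mu = 1545.51 cm^2/(V*s)

1545.51


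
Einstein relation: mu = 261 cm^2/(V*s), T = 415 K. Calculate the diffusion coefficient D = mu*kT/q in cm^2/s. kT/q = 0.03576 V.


Step 1: D = mu * (kT/q)
Step 2: D = 261 * 0.03576
Step 3: D = 9.33 cm^2/s

9.33


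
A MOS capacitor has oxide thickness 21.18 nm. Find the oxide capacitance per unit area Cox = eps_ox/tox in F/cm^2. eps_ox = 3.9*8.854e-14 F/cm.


Step 1: eps_ox = 3.9 * 8.854e-14 = 3.45306e-13 F/cm
Step 2: tox in cm = 21.18 nm * 1e-7 = 2.1180e-06 cm
Step 3: Cox = 3.45306e-13 / 2.1180e-06 = 1.63e-07 F/cm^2

1.63e-07


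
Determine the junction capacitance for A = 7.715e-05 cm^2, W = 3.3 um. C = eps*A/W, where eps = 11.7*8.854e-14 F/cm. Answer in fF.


Step 1: eps_Si = 11.7 * 8.854e-14 = 1.035918e-12 F/cm
Step 2: W in cm = 3.3 * 1e-4 = 3.30e-04 cm
Step 3: C = 1.035918e-12 * 7.715e-05 / 3.30e-04 = 2.421851e-13 F
Step 4: C = 242.19 fF

242.19


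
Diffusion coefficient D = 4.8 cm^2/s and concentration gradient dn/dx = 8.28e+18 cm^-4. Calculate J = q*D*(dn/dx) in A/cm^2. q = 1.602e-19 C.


Step 1: J = q * D * (dn/dx)
Step 2: J = 1.602e-19 * 4.8 * 8.28e+18
Step 3: J = 6.37e+00 A/cm^2

6.37e+00


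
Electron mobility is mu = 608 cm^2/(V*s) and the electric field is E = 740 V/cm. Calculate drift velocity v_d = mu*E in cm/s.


Step 1: v_d = mu * E
Step 2: v_d = 608 * 740 = 449920
Step 3: v_d = 4.50e+05 cm/s

4.50e+05


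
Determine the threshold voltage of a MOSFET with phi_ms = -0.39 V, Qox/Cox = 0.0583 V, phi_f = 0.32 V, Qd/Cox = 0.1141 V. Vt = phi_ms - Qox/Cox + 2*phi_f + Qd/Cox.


Step 1: Vt = phi_ms - Qox/Cox + 2*phi_f + Qd/Cox
Step 2: Vt = -0.39 - 0.0583 + 2*0.32 + 0.1141
Step 3: Vt = -0.39 - 0.0583 + 0.64 + 0.1141
Step 4: Vt = 0.3058 V

0.3058


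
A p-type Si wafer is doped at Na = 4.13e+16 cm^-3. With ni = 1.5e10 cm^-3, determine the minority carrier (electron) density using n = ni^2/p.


Step 1: Majority hole concentration p ≈ Na = 4.13e+16 cm^-3
Step 2: n = ni^2 / Na = (1.5e10)^2 / 4.13e+16
Step 3: n = 5.45e+03 cm^-3

5.45e+03


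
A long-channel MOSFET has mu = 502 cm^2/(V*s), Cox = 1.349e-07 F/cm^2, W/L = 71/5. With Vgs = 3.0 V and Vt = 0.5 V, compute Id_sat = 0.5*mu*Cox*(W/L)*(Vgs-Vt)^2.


Step 1: Overdrive voltage Vov = Vgs - Vt = 3.0 - 0.5 = 2.5 V
Step 2: W/L = 71/5 = 14.2
Step 3: Id = 0.5 * 502 * 1.349e-07 * 14.2 * 2.5^2
Step 4: Id = 3.01e-03 A

3.01e-03


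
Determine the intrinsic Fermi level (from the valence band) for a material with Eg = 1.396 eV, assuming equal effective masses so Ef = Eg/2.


Step 1: For an intrinsic semiconductor, the Fermi level sits at midgap.
Step 2: Ef = Eg / 2 = 1.396 / 2 = 0.698 eV

0.698


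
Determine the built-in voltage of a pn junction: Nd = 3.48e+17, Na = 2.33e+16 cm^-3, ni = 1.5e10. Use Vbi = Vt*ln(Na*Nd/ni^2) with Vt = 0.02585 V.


Step 1: Compute Na*Nd/ni^2 = 2.33e+16 * 3.48e+17 / (1.5e10)^2 = 3.6037e+13
Step 2: ln(3.6037e+13) = 31.2156
Step 3: Vbi = 0.02585 * 31.2156 = 0.807 V

0.807


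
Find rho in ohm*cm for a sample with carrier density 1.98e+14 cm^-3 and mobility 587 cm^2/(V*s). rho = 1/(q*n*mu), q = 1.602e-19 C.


Step 1: sigma = q * n * mu = 1.602e-19 * 1.98e+14 * 587 = 1.86194e-02 S/cm
Step 2: rho = 1 / sigma = 1 / 1.86194e-02 = 53.71 ohm*cm

53.71


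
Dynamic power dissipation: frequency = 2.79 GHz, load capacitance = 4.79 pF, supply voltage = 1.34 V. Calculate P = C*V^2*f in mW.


Step 1: V^2 = 1.34^2 = 1.7956 V^2
Step 2: P = C*V^2*f = 4.79e-12 F * 1.7956 * 2.79e9 Hz
Step 3: P = 2.399657796e-02 W
Step 4: P = 23.997 mW

23.997


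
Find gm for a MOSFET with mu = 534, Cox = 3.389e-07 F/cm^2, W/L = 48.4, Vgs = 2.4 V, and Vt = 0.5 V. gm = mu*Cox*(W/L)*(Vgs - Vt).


Step 1: Vov = Vgs - Vt = 2.4 - 0.5 = 1.9 V
Step 2: gm = mu * Cox * (W/L) * Vov
Step 3: gm = 534 * 3.389e-07 * 48.4 * 1.9 = 1.66e-02 S

1.66e-02


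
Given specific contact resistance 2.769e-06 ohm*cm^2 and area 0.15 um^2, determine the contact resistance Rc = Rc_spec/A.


Step 1: Convert area to cm^2: 0.15 um^2 = 1.5000e-09 cm^2
Step 2: Rc = Rc_spec / A = 2.769e-06 / 1.5000e-09
Step 3: Rc = 1.85e+03 ohms

1.85e+03


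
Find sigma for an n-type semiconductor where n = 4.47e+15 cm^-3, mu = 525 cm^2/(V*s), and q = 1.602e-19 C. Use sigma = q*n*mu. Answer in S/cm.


Step 1: sigma = q * n * mu
Step 2: sigma = 1.602e-19 * 4.47e+15 * 525
Step 3: sigma = 3.759e-01 S/cm

3.759e-01


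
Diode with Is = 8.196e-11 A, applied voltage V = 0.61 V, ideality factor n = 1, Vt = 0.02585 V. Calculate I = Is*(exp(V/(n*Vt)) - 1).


Step 1: V/(n*Vt) = 0.61/(1*0.02585) = 23.5977
Step 2: exp(23.5977) = 1.7715e+10
Step 3: I = 8.196e-11 * (1.7715e+10 - 1) = 1.45e+00 A

1.45e+00


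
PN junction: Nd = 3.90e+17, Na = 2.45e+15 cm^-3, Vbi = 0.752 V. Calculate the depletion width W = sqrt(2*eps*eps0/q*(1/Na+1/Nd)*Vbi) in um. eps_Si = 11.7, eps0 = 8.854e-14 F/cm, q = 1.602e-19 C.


Step 1: 1/Na + 1/Nd = 1/2.45e+15 + 1/3.90e+17 = 4.10727e-16
Step 2: 2*eps*eps0/q = 2*11.7*8.854e-14/1.602e-19 = 1.293281e+07
Step 3: W^2 = 1.293281e+07 * 4.10727e-16 * 0.752 = 3.99451e-09
Step 4: W = sqrt(3.99451e-09) = 6.320e-05 cm = 0.632 um

0.632


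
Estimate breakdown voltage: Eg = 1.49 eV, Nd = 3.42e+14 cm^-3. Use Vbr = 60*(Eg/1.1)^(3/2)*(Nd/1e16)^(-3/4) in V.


Step 1: Eg/1.1 = 1.49/1.1 = 1.354545
Step 2: (Eg/1.1)^1.5 = 1.354545^1.5 = 1.576486
Step 3: (Nd/1e16)^(-0.75) = (0.0342)^(-0.75) = 12.574202
Step 4: Vbr = 60 * 1.576486 * 12.574202 = 1189.4 V

1189.4


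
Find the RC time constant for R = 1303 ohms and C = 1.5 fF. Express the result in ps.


Step 1: tau = R * C
Step 2: tau = 1303 * 1.5 fF = 1303 * 1.5e-15 F
Step 3: tau = 1.9545e-12 s = 1.9545 ps

1.9545


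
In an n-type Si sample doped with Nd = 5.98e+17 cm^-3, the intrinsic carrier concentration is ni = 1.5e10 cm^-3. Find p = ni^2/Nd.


Step 1: Since Nd >> ni, n ≈ Nd = 5.98e+17 cm^-3
Step 2: p = ni^2 / n = (1.5e10)^2 / 5.98e+17
Step 3: p = 2.25e20 / 5.98e+17 = 3.76e+02 cm^-3

3.76e+02


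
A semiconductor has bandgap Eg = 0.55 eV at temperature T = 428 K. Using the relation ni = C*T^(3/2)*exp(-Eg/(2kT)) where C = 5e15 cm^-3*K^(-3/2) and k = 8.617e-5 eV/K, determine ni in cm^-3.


Step 1: Compute kT = 8.617e-5 * 428 = 0.03688076 eV
Step 2: Exponent = -Eg/(2kT) = -0.55/(2*0.03688076) = -7.45646
Step 3: T^(3/2) = 428^1.5 = 8854.53
Step 4: ni = 5e15 * 8854.53 * exp(-7.45646) = 2.56e+16 cm^-3

2.56e+16


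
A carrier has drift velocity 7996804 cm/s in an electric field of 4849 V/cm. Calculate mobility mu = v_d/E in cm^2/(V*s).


Step 1: mu = v_d / E
Step 2: mu = 7996804 / 4849
Step 3: mu = 1649.17 cm^2/(V*s)

1649.17


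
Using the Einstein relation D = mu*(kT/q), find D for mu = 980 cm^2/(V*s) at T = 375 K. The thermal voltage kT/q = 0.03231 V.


Step 1: D = mu * (kT/q)
Step 2: D = 980 * 0.03231
Step 3: D = 31.66 cm^2/s

31.66


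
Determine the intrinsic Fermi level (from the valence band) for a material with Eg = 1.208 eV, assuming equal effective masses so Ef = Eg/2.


Step 1: For an intrinsic semiconductor, the Fermi level sits at midgap.
Step 2: Ef = Eg / 2 = 1.208 / 2 = 0.604 eV

0.604


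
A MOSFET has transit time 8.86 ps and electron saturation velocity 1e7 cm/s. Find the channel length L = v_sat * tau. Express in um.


Step 1: tau in seconds = 8.86 ps * 1e-12 = 8.8600e-12 s
Step 2: L = v_sat * tau = 1e7 * 8.8600e-12 = 8.8600e-05 cm
Step 3: L in um = 8.8600e-05 * 1e4 = 0.886 um

0.886


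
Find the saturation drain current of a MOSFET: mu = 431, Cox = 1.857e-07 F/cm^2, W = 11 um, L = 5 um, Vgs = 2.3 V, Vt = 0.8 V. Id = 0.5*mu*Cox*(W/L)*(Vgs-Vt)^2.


Step 1: Overdrive voltage Vov = Vgs - Vt = 2.3 - 0.8 = 1.5 V
Step 2: W/L = 11/5 = 2.2
Step 3: Id = 0.5 * 431 * 1.857e-07 * 2.2 * 1.5^2
Step 4: Id = 1.98e-04 A

1.98e-04


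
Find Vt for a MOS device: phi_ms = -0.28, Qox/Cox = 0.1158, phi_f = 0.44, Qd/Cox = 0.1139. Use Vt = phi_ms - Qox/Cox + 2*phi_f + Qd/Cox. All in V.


Step 1: Vt = phi_ms - Qox/Cox + 2*phi_f + Qd/Cox
Step 2: Vt = -0.28 - 0.1158 + 2*0.44 + 0.1139
Step 3: Vt = -0.28 - 0.1158 + 0.88 + 0.1139
Step 4: Vt = 0.5981 V

0.5981


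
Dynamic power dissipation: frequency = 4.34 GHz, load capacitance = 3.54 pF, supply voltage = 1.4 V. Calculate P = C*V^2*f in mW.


Step 1: V^2 = 1.4^2 = 1.96 V^2
Step 2: P = C*V^2*f = 3.54e-12 F * 1.96 * 4.34e9 Hz
Step 3: P = 3.0112656e-02 W
Step 4: P = 30.113 mW

30.113


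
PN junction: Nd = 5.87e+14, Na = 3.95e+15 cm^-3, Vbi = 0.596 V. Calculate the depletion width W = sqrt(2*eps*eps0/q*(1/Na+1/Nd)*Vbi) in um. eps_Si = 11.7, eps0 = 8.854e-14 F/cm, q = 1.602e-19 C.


Step 1: 1/Na + 1/Nd = 1/3.95e+15 + 1/5.87e+14 = 1.95674e-15
Step 2: 2*eps*eps0/q = 2*11.7*8.854e-14/1.602e-19 = 1.293281e+07
Step 3: W^2 = 1.293281e+07 * 1.95674e-15 * 0.596 = 1.50825e-08
Step 4: W = sqrt(1.50825e-08) = 1.228e-04 cm = 1.228 um

1.228


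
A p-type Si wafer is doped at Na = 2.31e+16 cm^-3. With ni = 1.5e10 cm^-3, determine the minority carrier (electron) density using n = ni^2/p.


Step 1: Majority hole concentration p ≈ Na = 2.31e+16 cm^-3
Step 2: n = ni^2 / Na = (1.5e10)^2 / 2.31e+16
Step 3: n = 9.74e+03 cm^-3

9.74e+03


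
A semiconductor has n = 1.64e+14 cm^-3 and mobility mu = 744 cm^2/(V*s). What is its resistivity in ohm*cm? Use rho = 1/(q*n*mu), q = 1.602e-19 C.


Step 1: sigma = q * n * mu = 1.602e-19 * 1.64e+14 * 744 = 1.95470e-02 S/cm
Step 2: rho = 1 / sigma = 1 / 1.95470e-02 = 51.16 ohm*cm

51.16


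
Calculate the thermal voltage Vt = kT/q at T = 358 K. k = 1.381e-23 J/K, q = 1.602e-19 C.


Step 1: kT = 1.381e-23 * 358 = 4.94398e-21 J
Step 2: Vt = kT/q = 4.94398e-21 / 1.602e-19
Step 3: Vt = 0.03086 V

0.03086


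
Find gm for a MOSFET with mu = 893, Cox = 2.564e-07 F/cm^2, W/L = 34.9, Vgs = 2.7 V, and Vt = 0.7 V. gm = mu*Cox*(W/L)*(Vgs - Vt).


Step 1: Vov = Vgs - Vt = 2.7 - 0.7 = 2.0 V
Step 2: gm = mu * Cox * (W/L) * Vov
Step 3: gm = 893 * 2.564e-07 * 34.9 * 2.0 = 1.60e-02 S

1.60e-02


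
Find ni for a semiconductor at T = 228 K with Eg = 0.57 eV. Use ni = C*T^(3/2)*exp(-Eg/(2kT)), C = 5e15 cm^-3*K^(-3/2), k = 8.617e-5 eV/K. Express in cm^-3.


Step 1: Compute kT = 8.617e-5 * 228 = 0.01964676 eV
Step 2: Exponent = -Eg/(2kT) = -0.57/(2*0.01964676) = -14.50621
Step 3: T^(3/2) = 228^1.5 = 3442.72
Step 4: ni = 5e15 * 3442.72 * exp(-14.50621) = 8.63e+12 cm^-3

8.63e+12


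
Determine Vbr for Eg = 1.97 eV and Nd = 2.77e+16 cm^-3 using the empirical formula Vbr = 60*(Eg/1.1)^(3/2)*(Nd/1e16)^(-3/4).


Step 1: Eg/1.1 = 1.97/1.1 = 1.790909
Step 2: (Eg/1.1)^1.5 = 1.790909^1.5 = 2.396681
Step 3: (Nd/1e16)^(-0.75) = (2.77)^(-0.75) = 0.465736
Step 4: Vbr = 60 * 2.396681 * 0.465736 = 67.0 V

67.0


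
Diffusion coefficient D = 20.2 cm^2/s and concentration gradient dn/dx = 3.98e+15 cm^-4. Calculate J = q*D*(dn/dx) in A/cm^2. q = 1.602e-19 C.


Step 1: J = q * D * (dn/dx)
Step 2: J = 1.602e-19 * 20.2 * 3.98e+15
Step 3: J = 1.29e-02 A/cm^2

1.29e-02


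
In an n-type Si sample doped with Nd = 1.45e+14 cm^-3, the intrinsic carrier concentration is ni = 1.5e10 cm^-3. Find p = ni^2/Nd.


Step 1: Since Nd >> ni, n ≈ Nd = 1.45e+14 cm^-3
Step 2: p = ni^2 / n = (1.5e10)^2 / 1.45e+14
Step 3: p = 2.25e20 / 1.45e+14 = 1.55e+06 cm^-3

1.55e+06


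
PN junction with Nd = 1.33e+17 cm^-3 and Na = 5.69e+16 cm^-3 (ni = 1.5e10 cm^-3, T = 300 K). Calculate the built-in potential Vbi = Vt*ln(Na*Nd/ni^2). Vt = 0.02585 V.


Step 1: Compute Na*Nd/ni^2 = 5.69e+16 * 1.33e+17 / (1.5e10)^2 = 3.3634e+13
Step 2: ln(3.3634e+13) = 31.1466
Step 3: Vbi = 0.02585 * 31.1466 = 0.805 V

0.805


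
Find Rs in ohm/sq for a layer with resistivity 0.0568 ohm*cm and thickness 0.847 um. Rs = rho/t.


Step 1: Convert thickness to cm: t = 0.847 um = 8.4700e-05 cm
Step 2: Rs = rho / t = 0.0568 / 8.4700e-05
Step 3: Rs = 670.6 ohm/sq

670.6


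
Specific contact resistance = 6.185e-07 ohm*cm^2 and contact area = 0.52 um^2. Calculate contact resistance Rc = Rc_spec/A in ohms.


Step 1: Convert area to cm^2: 0.52 um^2 = 5.2000e-09 cm^2
Step 2: Rc = Rc_spec / A = 6.185e-07 / 5.2000e-09
Step 3: Rc = 1.19e+02 ohms

1.19e+02


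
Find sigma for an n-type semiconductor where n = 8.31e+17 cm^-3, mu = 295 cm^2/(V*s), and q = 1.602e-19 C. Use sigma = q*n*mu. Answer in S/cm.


Step 1: sigma = q * n * mu
Step 2: sigma = 1.602e-19 * 8.31e+17 * 295
Step 3: sigma = 3.927e+01 S/cm

3.927e+01


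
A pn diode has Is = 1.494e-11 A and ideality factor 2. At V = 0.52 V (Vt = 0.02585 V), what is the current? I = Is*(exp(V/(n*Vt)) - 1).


Step 1: V/(n*Vt) = 0.52/(2*0.02585) = 10.0580
Step 2: exp(10.0580) = 2.3342e+04
Step 3: I = 1.494e-11 * (2.3342e+04 - 1) = 3.49e-07 A

3.49e-07


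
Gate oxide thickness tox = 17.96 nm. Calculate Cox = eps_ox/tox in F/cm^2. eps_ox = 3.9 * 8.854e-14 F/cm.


Step 1: eps_ox = 3.9 * 8.854e-14 = 3.45306e-13 F/cm
Step 2: tox in cm = 17.96 nm * 1e-7 = 1.7960e-06 cm
Step 3: Cox = 3.45306e-13 / 1.7960e-06 = 1.92e-07 F/cm^2

1.92e-07


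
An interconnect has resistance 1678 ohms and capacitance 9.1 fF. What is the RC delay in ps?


Step 1: tau = R * C
Step 2: tau = 1678 * 9.1 fF = 1678 * 9.1e-15 F
Step 3: tau = 1.52698e-11 s = 15.2698 ps

15.2698


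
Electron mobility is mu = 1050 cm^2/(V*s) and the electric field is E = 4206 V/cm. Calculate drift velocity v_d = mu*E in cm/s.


Step 1: v_d = mu * E
Step 2: v_d = 1050 * 4206 = 4416300
Step 3: v_d = 4.42e+06 cm/s

4.42e+06


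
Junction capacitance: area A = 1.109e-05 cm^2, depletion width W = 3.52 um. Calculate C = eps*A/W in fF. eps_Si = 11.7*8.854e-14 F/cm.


Step 1: eps_Si = 11.7 * 8.854e-14 = 1.035918e-12 F/cm
Step 2: W in cm = 3.52 * 1e-4 = 3.52e-04 cm
Step 3: C = 1.035918e-12 * 1.109e-05 / 3.52e-04 = 3.263730e-14 F
Step 4: C = 32.64 fF

32.64


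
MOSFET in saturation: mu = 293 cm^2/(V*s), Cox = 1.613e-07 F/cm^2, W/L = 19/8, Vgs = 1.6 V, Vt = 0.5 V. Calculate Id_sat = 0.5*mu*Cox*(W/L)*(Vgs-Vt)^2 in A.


Step 1: Overdrive voltage Vov = Vgs - Vt = 1.6 - 0.5 = 1.1 V
Step 2: W/L = 19/8 = 2.375
Step 3: Id = 0.5 * 293 * 1.613e-07 * 2.375 * 1.1^2
Step 4: Id = 6.79e-05 A

6.79e-05


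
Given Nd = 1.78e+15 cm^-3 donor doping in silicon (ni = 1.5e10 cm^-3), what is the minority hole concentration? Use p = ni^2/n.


Step 1: Since Nd >> ni, n ≈ Nd = 1.78e+15 cm^-3
Step 2: p = ni^2 / n = (1.5e10)^2 / 1.78e+15
Step 3: p = 2.25e20 / 1.78e+15 = 1.26e+05 cm^-3

1.26e+05


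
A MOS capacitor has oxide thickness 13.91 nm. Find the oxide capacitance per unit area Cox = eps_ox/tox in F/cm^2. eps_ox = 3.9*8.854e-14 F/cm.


Step 1: eps_ox = 3.9 * 8.854e-14 = 3.45306e-13 F/cm
Step 2: tox in cm = 13.91 nm * 1e-7 = 1.3910e-06 cm
Step 3: Cox = 3.45306e-13 / 1.3910e-06 = 2.48e-07 F/cm^2

2.48e-07


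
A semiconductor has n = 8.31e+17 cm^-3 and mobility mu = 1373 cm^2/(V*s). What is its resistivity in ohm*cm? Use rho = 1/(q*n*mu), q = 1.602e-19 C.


Step 1: sigma = q * n * mu = 1.602e-19 * 8.31e+17 * 1373 = 1.82782e+02 S/cm
Step 2: rho = 1 / sigma = 1 / 1.82782e+02 = 0.005471 ohm*cm

0.005471


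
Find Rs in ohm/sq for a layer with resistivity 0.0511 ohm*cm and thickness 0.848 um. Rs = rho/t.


Step 1: Convert thickness to cm: t = 0.848 um = 8.4800e-05 cm
Step 2: Rs = rho / t = 0.0511 / 8.4800e-05
Step 3: Rs = 602.6 ohm/sq

602.6


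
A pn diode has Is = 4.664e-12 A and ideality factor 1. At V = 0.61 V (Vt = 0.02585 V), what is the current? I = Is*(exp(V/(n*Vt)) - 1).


Step 1: V/(n*Vt) = 0.61/(1*0.02585) = 23.5977
Step 2: exp(23.5977) = 1.7715e+10
Step 3: I = 4.664e-12 * (1.7715e+10 - 1) = 8.26e-02 A

8.26e-02


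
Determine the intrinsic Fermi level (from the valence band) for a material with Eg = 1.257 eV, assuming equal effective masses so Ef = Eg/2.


Step 1: For an intrinsic semiconductor, the Fermi level sits at midgap.
Step 2: Ef = Eg / 2 = 1.257 / 2 = 0.6285 eV

0.6285


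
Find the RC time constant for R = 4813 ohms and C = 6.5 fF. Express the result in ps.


Step 1: tau = R * C
Step 2: tau = 4813 * 6.5 fF = 4813 * 6.5e-15 F
Step 3: tau = 3.12845e-11 s = 31.2845 ps

31.2845


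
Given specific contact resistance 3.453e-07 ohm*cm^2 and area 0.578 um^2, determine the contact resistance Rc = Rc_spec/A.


Step 1: Convert area to cm^2: 0.578 um^2 = 5.7800e-09 cm^2
Step 2: Rc = Rc_spec / A = 3.453e-07 / 5.7800e-09
Step 3: Rc = 5.97e+01 ohms

5.97e+01


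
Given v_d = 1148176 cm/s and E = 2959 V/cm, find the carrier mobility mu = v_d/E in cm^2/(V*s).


Step 1: mu = v_d / E
Step 2: mu = 1148176 / 2959
Step 3: mu = 388.03 cm^2/(V*s)

388.03


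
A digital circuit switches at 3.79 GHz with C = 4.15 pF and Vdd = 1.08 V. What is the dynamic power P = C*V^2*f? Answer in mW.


Step 1: V^2 = 1.08^2 = 1.1664 V^2
Step 2: P = C*V^2*f = 4.15e-12 F * 1.1664 * 3.79e9 Hz
Step 3: P = 1.83457224e-02 W
Step 4: P = 18.346 mW

18.346


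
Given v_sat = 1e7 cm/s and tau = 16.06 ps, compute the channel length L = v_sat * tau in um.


Step 1: tau in seconds = 16.06 ps * 1e-12 = 1.6060e-11 s
Step 2: L = v_sat * tau = 1e7 * 1.6060e-11 = 1.6060e-04 cm
Step 3: L in um = 1.6060e-04 * 1e4 = 1.606 um

1.606


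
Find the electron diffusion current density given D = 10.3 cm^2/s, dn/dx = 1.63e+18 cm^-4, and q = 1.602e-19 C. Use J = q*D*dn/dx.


Step 1: J = q * D * (dn/dx)
Step 2: J = 1.602e-19 * 10.3 * 1.63e+18
Step 3: J = 2.69e+00 A/cm^2

2.69e+00


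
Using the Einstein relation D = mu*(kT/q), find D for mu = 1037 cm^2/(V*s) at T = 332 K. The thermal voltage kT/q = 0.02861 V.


Step 1: D = mu * (kT/q)
Step 2: D = 1037 * 0.02861
Step 3: D = 29.67 cm^2/s

29.67


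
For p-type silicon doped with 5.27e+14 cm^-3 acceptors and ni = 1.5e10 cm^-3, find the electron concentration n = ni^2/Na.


Step 1: Majority hole concentration p ≈ Na = 5.27e+14 cm^-3
Step 2: n = ni^2 / Na = (1.5e10)^2 / 5.27e+14
Step 3: n = 4.27e+05 cm^-3

4.27e+05


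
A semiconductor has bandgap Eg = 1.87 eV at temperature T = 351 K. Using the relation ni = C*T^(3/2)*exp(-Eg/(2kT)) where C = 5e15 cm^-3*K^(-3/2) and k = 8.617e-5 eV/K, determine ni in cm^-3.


Step 1: Compute kT = 8.617e-5 * 351 = 0.03024567 eV
Step 2: Exponent = -Eg/(2kT) = -1.87/(2*0.03024567) = -30.91352
Step 3: T^(3/2) = 351^1.5 = 6575.98
Step 4: ni = 5e15 * 6575.98 * exp(-30.91352) = 1.23e+06 cm^-3

1.23e+06


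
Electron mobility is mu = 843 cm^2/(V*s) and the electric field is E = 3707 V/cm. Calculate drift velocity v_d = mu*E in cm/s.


Step 1: v_d = mu * E
Step 2: v_d = 843 * 3707 = 3125001
Step 3: v_d = 3.13e+06 cm/s

3.13e+06


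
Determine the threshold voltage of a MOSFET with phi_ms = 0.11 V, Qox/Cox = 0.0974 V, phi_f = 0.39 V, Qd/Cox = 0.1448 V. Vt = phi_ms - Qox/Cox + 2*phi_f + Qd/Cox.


Step 1: Vt = phi_ms - Qox/Cox + 2*phi_f + Qd/Cox
Step 2: Vt = 0.11 - 0.0974 + 2*0.39 + 0.1448
Step 3: Vt = 0.11 - 0.0974 + 0.78 + 0.1448
Step 4: Vt = 0.9374 V

0.9374


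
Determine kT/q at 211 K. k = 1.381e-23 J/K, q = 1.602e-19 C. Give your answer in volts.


Step 1: kT = 1.381e-23 * 211 = 2.91391e-21 J
Step 2: Vt = kT/q = 2.91391e-21 / 1.602e-19
Step 3: Vt = 0.01819 V

0.01819


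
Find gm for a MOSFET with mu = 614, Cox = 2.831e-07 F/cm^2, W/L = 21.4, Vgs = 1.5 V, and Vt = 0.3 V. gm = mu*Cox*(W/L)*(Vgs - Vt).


Step 1: Vov = Vgs - Vt = 1.5 - 0.3 = 1.2 V
Step 2: gm = mu * Cox * (W/L) * Vov
Step 3: gm = 614 * 2.831e-07 * 21.4 * 1.2 = 4.46e-03 S

4.46e-03


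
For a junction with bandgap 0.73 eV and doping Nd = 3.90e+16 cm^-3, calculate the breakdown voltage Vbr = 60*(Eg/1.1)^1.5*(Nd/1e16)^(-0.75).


Step 1: Eg/1.1 = 0.73/1.1 = 0.663636
Step 2: (Eg/1.1)^1.5 = 0.663636^1.5 = 0.540623
Step 3: (Nd/1e16)^(-0.75) = (3.9)^(-0.75) = 0.360331
Step 4: Vbr = 60 * 0.540623 * 0.360331 = 11.7 V

11.7


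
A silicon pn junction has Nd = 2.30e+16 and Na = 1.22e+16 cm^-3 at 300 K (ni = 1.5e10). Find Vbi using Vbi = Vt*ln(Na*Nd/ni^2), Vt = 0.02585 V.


Step 1: Compute Na*Nd/ni^2 = 1.22e+16 * 2.30e+16 / (1.5e10)^2 = 1.2471e+12
Step 2: ln(1.2471e+12) = 27.8518
Step 3: Vbi = 0.02585 * 27.8518 = 0.72 V

0.72


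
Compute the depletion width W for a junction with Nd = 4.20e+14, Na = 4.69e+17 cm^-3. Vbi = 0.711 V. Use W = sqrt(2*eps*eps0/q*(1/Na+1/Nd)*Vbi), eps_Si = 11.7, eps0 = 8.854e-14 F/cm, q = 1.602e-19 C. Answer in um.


Step 1: 1/Na + 1/Nd = 1/4.69e+17 + 1/4.20e+14 = 2.38308e-15
Step 2: 2*eps*eps0/q = 2*11.7*8.854e-14/1.602e-19 = 1.293281e+07
Step 3: W^2 = 1.293281e+07 * 2.38308e-15 * 0.711 = 2.19130e-08
Step 4: W = sqrt(2.19130e-08) = 1.480e-04 cm = 1.48 um

1.48


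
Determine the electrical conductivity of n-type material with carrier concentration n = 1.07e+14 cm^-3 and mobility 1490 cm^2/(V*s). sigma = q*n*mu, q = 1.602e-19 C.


Step 1: sigma = q * n * mu
Step 2: sigma = 1.602e-19 * 1.07e+14 * 1490
Step 3: sigma = 2.554e-02 S/cm

2.554e-02


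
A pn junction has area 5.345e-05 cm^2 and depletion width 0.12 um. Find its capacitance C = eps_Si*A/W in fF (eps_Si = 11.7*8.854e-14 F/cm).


Step 1: eps_Si = 11.7 * 8.854e-14 = 1.035918e-12 F/cm
Step 2: W in cm = 0.12 * 1e-4 = 1.20e-05 cm
Step 3: C = 1.035918e-12 * 5.345e-05 / 1.20e-05 = 4.614151e-12 F
Step 4: C = 4614.15 fF

4614.15


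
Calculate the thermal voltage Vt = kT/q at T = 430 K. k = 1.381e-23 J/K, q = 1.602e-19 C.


Step 1: kT = 1.381e-23 * 430 = 5.9383e-21 J
Step 2: Vt = kT/q = 5.9383e-21 / 1.602e-19
Step 3: Vt = 0.03707 V

0.03707


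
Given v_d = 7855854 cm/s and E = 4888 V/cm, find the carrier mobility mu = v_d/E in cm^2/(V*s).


Step 1: mu = v_d / E
Step 2: mu = 7855854 / 4888
Step 3: mu = 1607.17 cm^2/(V*s)

1607.17


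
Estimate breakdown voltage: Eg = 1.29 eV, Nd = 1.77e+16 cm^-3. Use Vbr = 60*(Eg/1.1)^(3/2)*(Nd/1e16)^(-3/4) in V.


Step 1: Eg/1.1 = 1.29/1.1 = 1.172727
Step 2: (Eg/1.1)^1.5 = 1.172727^1.5 = 1.269976
Step 3: (Nd/1e16)^(-0.75) = (1.77)^(-0.75) = 0.651658
Step 4: Vbr = 60 * 1.269976 * 0.651658 = 49.7 V

49.7


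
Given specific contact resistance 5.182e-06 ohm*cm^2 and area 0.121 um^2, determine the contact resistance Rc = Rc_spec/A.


Step 1: Convert area to cm^2: 0.121 um^2 = 1.2100e-09 cm^2
Step 2: Rc = Rc_spec / A = 5.182e-06 / 1.2100e-09
Step 3: Rc = 4.28e+03 ohms

4.28e+03


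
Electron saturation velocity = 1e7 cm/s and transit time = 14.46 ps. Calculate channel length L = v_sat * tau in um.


Step 1: tau in seconds = 14.46 ps * 1e-12 = 1.4460e-11 s
Step 2: L = v_sat * tau = 1e7 * 1.4460e-11 = 1.4460e-04 cm
Step 3: L in um = 1.4460e-04 * 1e4 = 1.446 um

1.446


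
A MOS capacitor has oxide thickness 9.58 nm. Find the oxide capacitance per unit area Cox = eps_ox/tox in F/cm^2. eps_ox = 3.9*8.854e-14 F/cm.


Step 1: eps_ox = 3.9 * 8.854e-14 = 3.45306e-13 F/cm
Step 2: tox in cm = 9.58 nm * 1e-7 = 9.5800e-07 cm
Step 3: Cox = 3.45306e-13 / 9.5800e-07 = 3.60e-07 F/cm^2

3.60e-07


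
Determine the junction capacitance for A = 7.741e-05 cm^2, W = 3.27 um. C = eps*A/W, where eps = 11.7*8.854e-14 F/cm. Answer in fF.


Step 1: eps_Si = 11.7 * 8.854e-14 = 1.035918e-12 F/cm
Step 2: W in cm = 3.27 * 1e-4 = 3.27e-04 cm
Step 3: C = 1.035918e-12 * 7.741e-05 / 3.27e-04 = 2.452306e-13 F
Step 4: C = 245.23 fF

245.23


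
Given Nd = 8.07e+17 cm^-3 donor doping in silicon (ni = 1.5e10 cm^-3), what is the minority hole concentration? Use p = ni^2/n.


Step 1: Since Nd >> ni, n ≈ Nd = 8.07e+17 cm^-3
Step 2: p = ni^2 / n = (1.5e10)^2 / 8.07e+17
Step 3: p = 2.25e20 / 8.07e+17 = 2.79e+02 cm^-3

2.79e+02


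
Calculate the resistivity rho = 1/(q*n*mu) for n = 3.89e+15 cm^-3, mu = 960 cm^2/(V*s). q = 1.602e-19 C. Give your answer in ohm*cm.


Step 1: sigma = q * n * mu = 1.602e-19 * 3.89e+15 * 960 = 5.98251e-01 S/cm
Step 2: rho = 1 / sigma = 1 / 5.98251e-01 = 1.672 ohm*cm

1.672


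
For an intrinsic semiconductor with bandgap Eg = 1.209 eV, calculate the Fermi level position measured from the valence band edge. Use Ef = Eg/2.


Step 1: For an intrinsic semiconductor, the Fermi level sits at midgap.
Step 2: Ef = Eg / 2 = 1.209 / 2 = 0.6045 eV

0.6045


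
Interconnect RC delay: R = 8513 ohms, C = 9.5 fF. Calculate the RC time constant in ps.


Step 1: tau = R * C
Step 2: tau = 8513 * 9.5 fF = 8513 * 9.5e-15 F
Step 3: tau = 8.08735e-11 s = 80.8735 ps

80.8735


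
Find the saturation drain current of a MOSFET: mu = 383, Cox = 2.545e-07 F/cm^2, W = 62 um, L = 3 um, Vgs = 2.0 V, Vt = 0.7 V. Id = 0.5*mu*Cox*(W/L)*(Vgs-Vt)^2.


Step 1: Overdrive voltage Vov = Vgs - Vt = 2.0 - 0.7 = 1.3 V
Step 2: W/L = 62/3 = 20.6667
Step 3: Id = 0.5 * 383 * 2.545e-07 * 20.6667 * 1.3^2
Step 4: Id = 1.70e-03 A

1.70e-03


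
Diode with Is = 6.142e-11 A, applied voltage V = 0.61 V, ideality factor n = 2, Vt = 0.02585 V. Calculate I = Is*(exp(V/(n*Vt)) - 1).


Step 1: V/(n*Vt) = 0.61/(2*0.02585) = 11.7988
Step 2: exp(11.7988) = 1.3309e+05
Step 3: I = 6.142e-11 * (1.3309e+05 - 1) = 8.17e-06 A

8.17e-06


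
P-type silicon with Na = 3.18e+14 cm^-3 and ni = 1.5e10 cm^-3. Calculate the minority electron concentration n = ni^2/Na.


Step 1: Majority hole concentration p ≈ Na = 3.18e+14 cm^-3
Step 2: n = ni^2 / Na = (1.5e10)^2 / 3.18e+14
Step 3: n = 7.08e+05 cm^-3

7.08e+05


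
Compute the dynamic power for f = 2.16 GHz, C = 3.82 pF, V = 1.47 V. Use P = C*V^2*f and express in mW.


Step 1: V^2 = 1.47^2 = 2.1609 V^2
Step 2: P = C*V^2*f = 3.82e-12 F * 2.1609 * 2.16e9 Hz
Step 3: P = 1.783001808e-02 W
Step 4: P = 17.83 mW

17.83


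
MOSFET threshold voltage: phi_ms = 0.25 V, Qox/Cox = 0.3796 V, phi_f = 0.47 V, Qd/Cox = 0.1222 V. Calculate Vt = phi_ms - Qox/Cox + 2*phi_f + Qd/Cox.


Step 1: Vt = phi_ms - Qox/Cox + 2*phi_f + Qd/Cox
Step 2: Vt = 0.25 - 0.3796 + 2*0.47 + 0.1222
Step 3: Vt = 0.25 - 0.3796 + 0.94 + 0.1222
Step 4: Vt = 0.9326 V

0.9326
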